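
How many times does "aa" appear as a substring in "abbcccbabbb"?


Searching for "aa" in "abbcccbabbb"
Scanning each position:
  Position 0: "ab" => no
  Position 1: "bb" => no
  Position 2: "bc" => no
  Position 3: "cc" => no
  Position 4: "cc" => no
  Position 5: "cb" => no
  Position 6: "ba" => no
  Position 7: "ab" => no
  Position 8: "bb" => no
  Position 9: "bb" => no
Total occurrences: 0

0


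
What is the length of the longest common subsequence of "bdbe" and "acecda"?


LCS of "bdbe" and "acecda"
DP table:
           a    c    e    c    d    a
      0    0    0    0    0    0    0
  b   0    0    0    0    0    0    0
  d   0    0    0    0    0    1    1
  b   0    0    0    0    0    1    1
  e   0    0    0    1    1    1    1
LCS length = dp[4][6] = 1

1


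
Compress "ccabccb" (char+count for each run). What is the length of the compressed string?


Input: ccabccb
Runs:
  'c' x 2 => "c2"
  'a' x 1 => "a1"
  'b' x 1 => "b1"
  'c' x 2 => "c2"
  'b' x 1 => "b1"
Compressed: "c2a1b1c2b1"
Compressed length: 10

10


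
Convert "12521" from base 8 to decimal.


Input: "12521" in base 8
Positional expansion:
  Digit '1' (value 1) x 8^4 = 4096
  Digit '2' (value 2) x 8^3 = 1024
  Digit '5' (value 5) x 8^2 = 320
  Digit '2' (value 2) x 8^1 = 16
  Digit '1' (value 1) x 8^0 = 1
Sum = 5457

5457


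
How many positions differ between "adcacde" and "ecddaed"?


Comparing "adcacde" and "ecddaed" position by position:
  Position 0: 'a' vs 'e' => DIFFER
  Position 1: 'd' vs 'c' => DIFFER
  Position 2: 'c' vs 'd' => DIFFER
  Position 3: 'a' vs 'd' => DIFFER
  Position 4: 'c' vs 'a' => DIFFER
  Position 5: 'd' vs 'e' => DIFFER
  Position 6: 'e' vs 'd' => DIFFER
Positions that differ: 7

7


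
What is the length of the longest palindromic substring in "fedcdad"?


Input: "fedcdad"
Checking substrings for palindromes:
  [2:5] "dcd" (len 3) => palindrome
  [4:7] "dad" (len 3) => palindrome
Longest palindromic substring: "dcd" with length 3

3


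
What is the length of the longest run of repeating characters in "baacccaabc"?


Input: "baacccaabc"
Scanning for longest run:
  Position 1 ('a'): new char, reset run to 1
  Position 2 ('a'): continues run of 'a', length=2
  Position 3 ('c'): new char, reset run to 1
  Position 4 ('c'): continues run of 'c', length=2
  Position 5 ('c'): continues run of 'c', length=3
  Position 6 ('a'): new char, reset run to 1
  Position 7 ('a'): continues run of 'a', length=2
  Position 8 ('b'): new char, reset run to 1
  Position 9 ('c'): new char, reset run to 1
Longest run: 'c' with length 3

3


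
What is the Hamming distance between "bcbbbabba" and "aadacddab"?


Comparing "bcbbbabba" and "aadacddab" position by position:
  Position 0: 'b' vs 'a' => differ
  Position 1: 'c' vs 'a' => differ
  Position 2: 'b' vs 'd' => differ
  Position 3: 'b' vs 'a' => differ
  Position 4: 'b' vs 'c' => differ
  Position 5: 'a' vs 'd' => differ
  Position 6: 'b' vs 'd' => differ
  Position 7: 'b' vs 'a' => differ
  Position 8: 'a' vs 'b' => differ
Total differences (Hamming distance): 9

9


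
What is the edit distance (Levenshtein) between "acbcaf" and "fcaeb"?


Computing edit distance: "acbcaf" -> "fcaeb"
DP table:
           f    c    a    e    b
      0    1    2    3    4    5
  a   1    1    2    2    3    4
  c   2    2    1    2    3    4
  b   3    3    2    2    3    3
  c   4    4    3    3    3    4
  a   5    5    4    3    4    4
  f   6    5    5    4    4    5
Edit distance = dp[6][5] = 5

5


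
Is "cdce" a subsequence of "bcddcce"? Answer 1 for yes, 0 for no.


Check if "cdce" is a subsequence of "bcddcce"
Greedy scan:
  Position 0 ('b'): no match needed
  Position 1 ('c'): matches sub[0] = 'c'
  Position 2 ('d'): matches sub[1] = 'd'
  Position 3 ('d'): no match needed
  Position 4 ('c'): matches sub[2] = 'c'
  Position 5 ('c'): no match needed
  Position 6 ('e'): matches sub[3] = 'e'
All 4 characters matched => is a subsequence

1


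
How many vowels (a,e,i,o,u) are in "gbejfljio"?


Input: gbejfljio
Checking each character:
  'g' at position 0: consonant
  'b' at position 1: consonant
  'e' at position 2: vowel (running total: 1)
  'j' at position 3: consonant
  'f' at position 4: consonant
  'l' at position 5: consonant
  'j' at position 6: consonant
  'i' at position 7: vowel (running total: 2)
  'o' at position 8: vowel (running total: 3)
Total vowels: 3

3


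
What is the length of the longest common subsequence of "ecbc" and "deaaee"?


LCS of "ecbc" and "deaaee"
DP table:
           d    e    a    a    e    e
      0    0    0    0    0    0    0
  e   0    0    1    1    1    1    1
  c   0    0    1    1    1    1    1
  b   0    0    1    1    1    1    1
  c   0    0    1    1    1    1    1
LCS length = dp[4][6] = 1

1


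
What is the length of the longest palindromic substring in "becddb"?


Input: "becddb"
Checking substrings for palindromes:
  [3:5] "dd" (len 2) => palindrome
Longest palindromic substring: "dd" with length 2

2


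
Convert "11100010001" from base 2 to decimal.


Input: "11100010001" in base 2
Positional expansion:
  Digit '1' (value 1) x 2^10 = 1024
  Digit '1' (value 1) x 2^9 = 512
  Digit '1' (value 1) x 2^8 = 256
  Digit '0' (value 0) x 2^7 = 0
  Digit '0' (value 0) x 2^6 = 0
  Digit '0' (value 0) x 2^5 = 0
  Digit '1' (value 1) x 2^4 = 16
  Digit '0' (value 0) x 2^3 = 0
  Digit '0' (value 0) x 2^2 = 0
  Digit '0' (value 0) x 2^1 = 0
  Digit '1' (value 1) x 2^0 = 1
Sum = 1809

1809


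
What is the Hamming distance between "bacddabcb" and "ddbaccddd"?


Comparing "bacddabcb" and "ddbaccddd" position by position:
  Position 0: 'b' vs 'd' => differ
  Position 1: 'a' vs 'd' => differ
  Position 2: 'c' vs 'b' => differ
  Position 3: 'd' vs 'a' => differ
  Position 4: 'd' vs 'c' => differ
  Position 5: 'a' vs 'c' => differ
  Position 6: 'b' vs 'd' => differ
  Position 7: 'c' vs 'd' => differ
  Position 8: 'b' vs 'd' => differ
Total differences (Hamming distance): 9

9


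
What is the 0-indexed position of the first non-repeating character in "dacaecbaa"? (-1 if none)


Input: dacaecbaa
Character frequencies:
  'a': 4
  'b': 1
  'c': 2
  'd': 1
  'e': 1
Scanning left to right for freq == 1:
  Position 0 ('d'): unique! => answer = 0

0


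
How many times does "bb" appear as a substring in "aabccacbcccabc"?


Searching for "bb" in "aabccacbcccabc"
Scanning each position:
  Position 0: "aa" => no
  Position 1: "ab" => no
  Position 2: "bc" => no
  Position 3: "cc" => no
  Position 4: "ca" => no
  Position 5: "ac" => no
  Position 6: "cb" => no
  Position 7: "bc" => no
  Position 8: "cc" => no
  Position 9: "cc" => no
  Position 10: "ca" => no
  Position 11: "ab" => no
  Position 12: "bc" => no
Total occurrences: 0

0


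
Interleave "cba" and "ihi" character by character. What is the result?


Interleaving "cba" and "ihi":
  Position 0: 'c' from first, 'i' from second => "ci"
  Position 1: 'b' from first, 'h' from second => "bh"
  Position 2: 'a' from first, 'i' from second => "ai"
Result: cibhai

cibhai


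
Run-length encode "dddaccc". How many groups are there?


Input: dddaccc
Scanning for consecutive runs:
  Group 1: 'd' x 3 (positions 0-2)
  Group 2: 'a' x 1 (positions 3-3)
  Group 3: 'c' x 3 (positions 4-6)
Total groups: 3

3


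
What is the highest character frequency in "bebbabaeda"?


Input: bebbabaeda
Character counts:
  'a': 3
  'b': 4
  'd': 1
  'e': 2
Maximum frequency: 4

4


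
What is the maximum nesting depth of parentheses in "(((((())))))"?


Input: "(((((())))))"
Tracking depth:
  Position 0 '(': depth becomes 1
  Position 1 '(': depth becomes 2
  Position 2 '(': depth becomes 3
  Position 3 '(': depth becomes 4
  Position 4 '(': depth becomes 5
  Position 5 '(': depth becomes 6
  Position 6 ')': depth becomes 5
  Position 7 ')': depth becomes 4
  Position 8 ')': depth becomes 3
  Position 9 ')': depth becomes 2
  Position 10 ')': depth becomes 1
  Position 11 ')': depth becomes 0
Maximum depth reached: 6

6


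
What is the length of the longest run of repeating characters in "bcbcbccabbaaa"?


Input: "bcbcbccabbaaa"
Scanning for longest run:
  Position 1 ('c'): new char, reset run to 1
  Position 2 ('b'): new char, reset run to 1
  Position 3 ('c'): new char, reset run to 1
  Position 4 ('b'): new char, reset run to 1
  Position 5 ('c'): new char, reset run to 1
  Position 6 ('c'): continues run of 'c', length=2
  Position 7 ('a'): new char, reset run to 1
  Position 8 ('b'): new char, reset run to 1
  Position 9 ('b'): continues run of 'b', length=2
  Position 10 ('a'): new char, reset run to 1
  Position 11 ('a'): continues run of 'a', length=2
  Position 12 ('a'): continues run of 'a', length=3
Longest run: 'a' with length 3

3


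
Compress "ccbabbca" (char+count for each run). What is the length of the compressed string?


Input: ccbabbca
Runs:
  'c' x 2 => "c2"
  'b' x 1 => "b1"
  'a' x 1 => "a1"
  'b' x 2 => "b2"
  'c' x 1 => "c1"
  'a' x 1 => "a1"
Compressed: "c2b1a1b2c1a1"
Compressed length: 12

12


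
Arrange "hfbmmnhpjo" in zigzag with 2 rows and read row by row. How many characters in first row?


Zigzag "hfbmmnhpjo" into 2 rows:
Placing characters:
  'h' => row 0
  'f' => row 1
  'b' => row 0
  'm' => row 1
  'm' => row 0
  'n' => row 1
  'h' => row 0
  'p' => row 1
  'j' => row 0
  'o' => row 1
Rows:
  Row 0: "hbmhj"
  Row 1: "fmnpo"
First row length: 5

5


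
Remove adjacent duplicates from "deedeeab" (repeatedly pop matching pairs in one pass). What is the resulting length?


Input: deedeeab
Stack-based adjacent duplicate removal:
  Read 'd': push. Stack: d
  Read 'e': push. Stack: de
  Read 'e': matches stack top 'e' => pop. Stack: d
  Read 'd': matches stack top 'd' => pop. Stack: (empty)
  Read 'e': push. Stack: e
  Read 'e': matches stack top 'e' => pop. Stack: (empty)
  Read 'a': push. Stack: a
  Read 'b': push. Stack: ab
Final stack: "ab" (length 2)

2


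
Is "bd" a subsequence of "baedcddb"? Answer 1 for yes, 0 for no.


Check if "bd" is a subsequence of "baedcddb"
Greedy scan:
  Position 0 ('b'): matches sub[0] = 'b'
  Position 1 ('a'): no match needed
  Position 2 ('e'): no match needed
  Position 3 ('d'): matches sub[1] = 'd'
  Position 4 ('c'): no match needed
  Position 5 ('d'): no match needed
  Position 6 ('d'): no match needed
  Position 7 ('b'): no match needed
All 2 characters matched => is a subsequence

1


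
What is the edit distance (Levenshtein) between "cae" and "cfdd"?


Computing edit distance: "cae" -> "cfdd"
DP table:
           c    f    d    d
      0    1    2    3    4
  c   1    0    1    2    3
  a   2    1    1    2    3
  e   3    2    2    2    3
Edit distance = dp[3][4] = 3

3


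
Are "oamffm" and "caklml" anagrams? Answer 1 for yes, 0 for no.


Strings: "oamffm", "caklml"
Sorted first:  affmmo
Sorted second: ackllm
Differ at position 1: 'f' vs 'c' => not anagrams

0


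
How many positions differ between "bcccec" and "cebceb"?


Comparing "bcccec" and "cebceb" position by position:
  Position 0: 'b' vs 'c' => DIFFER
  Position 1: 'c' vs 'e' => DIFFER
  Position 2: 'c' vs 'b' => DIFFER
  Position 3: 'c' vs 'c' => same
  Position 4: 'e' vs 'e' => same
  Position 5: 'c' vs 'b' => DIFFER
Positions that differ: 4

4


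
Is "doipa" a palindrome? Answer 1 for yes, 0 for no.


Input: doipa
Reversed: apiod
  Compare pos 0 ('d') with pos 4 ('a'): MISMATCH
  Compare pos 1 ('o') with pos 3 ('p'): MISMATCH
Result: not a palindrome

0


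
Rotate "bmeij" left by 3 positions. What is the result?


Input: "bmeij", rotate left by 3
First 3 characters: "bme"
Remaining characters: "ij"
Concatenate remaining + first: "ij" + "bme" = "ijbme"

ijbme


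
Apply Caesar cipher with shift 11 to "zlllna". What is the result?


Caesar cipher: shift "zlllna" by 11
  'z' (pos 25) + 11 = pos 10 = 'k'
  'l' (pos 11) + 11 = pos 22 = 'w'
  'l' (pos 11) + 11 = pos 22 = 'w'
  'l' (pos 11) + 11 = pos 22 = 'w'
  'n' (pos 13) + 11 = pos 24 = 'y'
  'a' (pos 0) + 11 = pos 11 = 'l'
Result: kwwwyl

kwwwyl


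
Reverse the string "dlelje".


Input: dlelje
Reading characters right to left:
  Position 5: 'e'
  Position 4: 'j'
  Position 3: 'l'
  Position 2: 'e'
  Position 1: 'l'
  Position 0: 'd'
Reversed: ejleld

ejleld


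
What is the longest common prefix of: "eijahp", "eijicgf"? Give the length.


Words: eijahp, eijicgf
  Position 0: all 'e' => match
  Position 1: all 'i' => match
  Position 2: all 'j' => match
  Position 3: ('a', 'i') => mismatch, stop
LCP = "eij" (length 3)

3


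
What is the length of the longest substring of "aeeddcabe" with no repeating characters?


Input: "aeeddcabe"
Sliding window (track last position of each char):
  Position 0 ('a'): window [0,0] length 1 -- new best
  Position 1 ('e'): window [0,1] length 2 -- new best
  Position 2 ('e'): repeat (last at 1), move window start to 2
  Position 2 ('e'): window [2,2] length 1
  Position 3 ('d'): window [2,3] length 2
  Position 4 ('d'): repeat (last at 3), move window start to 4
  Position 4 ('d'): window [4,4] length 1
  Position 5 ('c'): window [4,5] length 2
  Position 6 ('a'): window [4,6] length 3 -- new best
  Position 7 ('b'): window [4,7] length 4 -- new best
  Position 8 ('e'): window [4,8] length 5 -- new best
Longest substring with no repeats: "dcabe" with length 5

5


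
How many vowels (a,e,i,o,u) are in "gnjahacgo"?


Input: gnjahacgo
Checking each character:
  'g' at position 0: consonant
  'n' at position 1: consonant
  'j' at position 2: consonant
  'a' at position 3: vowel (running total: 1)
  'h' at position 4: consonant
  'a' at position 5: vowel (running total: 2)
  'c' at position 6: consonant
  'g' at position 7: consonant
  'o' at position 8: vowel (running total: 3)
Total vowels: 3

3


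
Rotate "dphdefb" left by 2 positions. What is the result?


Input: "dphdefb", rotate left by 2
First 2 characters: "dp"
Remaining characters: "hdefb"
Concatenate remaining + first: "hdefb" + "dp" = "hdefbdp"

hdefbdp


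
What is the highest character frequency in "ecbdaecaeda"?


Input: ecbdaecaeda
Character counts:
  'a': 3
  'b': 1
  'c': 2
  'd': 2
  'e': 3
Maximum frequency: 3

3


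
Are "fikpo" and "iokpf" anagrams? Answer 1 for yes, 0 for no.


Strings: "fikpo", "iokpf"
Sorted first:  fikop
Sorted second: fikop
Sorted forms match => anagrams

1


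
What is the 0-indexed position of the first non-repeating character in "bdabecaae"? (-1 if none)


Input: bdabecaae
Character frequencies:
  'a': 3
  'b': 2
  'c': 1
  'd': 1
  'e': 2
Scanning left to right for freq == 1:
  Position 0 ('b'): freq=2, skip
  Position 1 ('d'): unique! => answer = 1

1


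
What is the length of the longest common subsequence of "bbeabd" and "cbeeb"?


LCS of "bbeabd" and "cbeeb"
DP table:
           c    b    e    e    b
      0    0    0    0    0    0
  b   0    0    1    1    1    1
  b   0    0    1    1    1    2
  e   0    0    1    2    2    2
  a   0    0    1    2    2    2
  b   0    0    1    2    2    3
  d   0    0    1    2    2    3
LCS length = dp[6][5] = 3

3


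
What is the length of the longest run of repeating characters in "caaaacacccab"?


Input: "caaaacacccab"
Scanning for longest run:
  Position 1 ('a'): new char, reset run to 1
  Position 2 ('a'): continues run of 'a', length=2
  Position 3 ('a'): continues run of 'a', length=3
  Position 4 ('a'): continues run of 'a', length=4
  Position 5 ('c'): new char, reset run to 1
  Position 6 ('a'): new char, reset run to 1
  Position 7 ('c'): new char, reset run to 1
  Position 8 ('c'): continues run of 'c', length=2
  Position 9 ('c'): continues run of 'c', length=3
  Position 10 ('a'): new char, reset run to 1
  Position 11 ('b'): new char, reset run to 1
Longest run: 'a' with length 4

4


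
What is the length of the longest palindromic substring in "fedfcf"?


Input: "fedfcf"
Checking substrings for palindromes:
  [3:6] "fcf" (len 3) => palindrome
Longest palindromic substring: "fcf" with length 3

3


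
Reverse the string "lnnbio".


Input: lnnbio
Reading characters right to left:
  Position 5: 'o'
  Position 4: 'i'
  Position 3: 'b'
  Position 2: 'n'
  Position 1: 'n'
  Position 0: 'l'
Reversed: oibnnl

oibnnl


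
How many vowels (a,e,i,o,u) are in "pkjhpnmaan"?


Input: pkjhpnmaan
Checking each character:
  'p' at position 0: consonant
  'k' at position 1: consonant
  'j' at position 2: consonant
  'h' at position 3: consonant
  'p' at position 4: consonant
  'n' at position 5: consonant
  'm' at position 6: consonant
  'a' at position 7: vowel (running total: 1)
  'a' at position 8: vowel (running total: 2)
  'n' at position 9: consonant
Total vowels: 2

2


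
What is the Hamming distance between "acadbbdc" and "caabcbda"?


Comparing "acadbbdc" and "caabcbda" position by position:
  Position 0: 'a' vs 'c' => differ
  Position 1: 'c' vs 'a' => differ
  Position 2: 'a' vs 'a' => same
  Position 3: 'd' vs 'b' => differ
  Position 4: 'b' vs 'c' => differ
  Position 5: 'b' vs 'b' => same
  Position 6: 'd' vs 'd' => same
  Position 7: 'c' vs 'a' => differ
Total differences (Hamming distance): 5

5


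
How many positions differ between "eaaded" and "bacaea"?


Comparing "eaaded" and "bacaea" position by position:
  Position 0: 'e' vs 'b' => DIFFER
  Position 1: 'a' vs 'a' => same
  Position 2: 'a' vs 'c' => DIFFER
  Position 3: 'd' vs 'a' => DIFFER
  Position 4: 'e' vs 'e' => same
  Position 5: 'd' vs 'a' => DIFFER
Positions that differ: 4

4


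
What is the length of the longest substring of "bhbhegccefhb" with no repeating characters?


Input: "bhbhegccefhb"
Sliding window (track last position of each char):
  Position 0 ('b'): window [0,0] length 1 -- new best
  Position 1 ('h'): window [0,1] length 2 -- new best
  Position 2 ('b'): repeat (last at 0), move window start to 1
  Position 2 ('b'): window [1,2] length 2
  Position 3 ('h'): repeat (last at 1), move window start to 2
  Position 3 ('h'): window [2,3] length 2
  Position 4 ('e'): window [2,4] length 3 -- new best
  Position 5 ('g'): window [2,5] length 4 -- new best
  Position 6 ('c'): window [2,6] length 5 -- new best
  Position 7 ('c'): repeat (last at 6), move window start to 7
  Position 7 ('c'): window [7,7] length 1
  Position 8 ('e'): window [7,8] length 2
  Position 9 ('f'): window [7,9] length 3
  Position 10 ('h'): window [7,10] length 4
  Position 11 ('b'): window [7,11] length 5
Longest substring with no repeats: "bhegc" with length 5

5


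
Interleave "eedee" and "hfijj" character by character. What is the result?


Interleaving "eedee" and "hfijj":
  Position 0: 'e' from first, 'h' from second => "eh"
  Position 1: 'e' from first, 'f' from second => "ef"
  Position 2: 'd' from first, 'i' from second => "di"
  Position 3: 'e' from first, 'j' from second => "ej"
  Position 4: 'e' from first, 'j' from second => "ej"
Result: ehefdiejej

ehefdiejej


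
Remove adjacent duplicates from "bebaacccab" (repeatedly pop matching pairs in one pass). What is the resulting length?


Input: bebaacccab
Stack-based adjacent duplicate removal:
  Read 'b': push. Stack: b
  Read 'e': push. Stack: be
  Read 'b': push. Stack: beb
  Read 'a': push. Stack: beba
  Read 'a': matches stack top 'a' => pop. Stack: beb
  Read 'c': push. Stack: bebc
  Read 'c': matches stack top 'c' => pop. Stack: beb
  Read 'c': push. Stack: bebc
  Read 'a': push. Stack: bebca
  Read 'b': push. Stack: bebcab
Final stack: "bebcab" (length 6)

6


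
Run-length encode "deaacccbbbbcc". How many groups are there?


Input: deaacccbbbbcc
Scanning for consecutive runs:
  Group 1: 'd' x 1 (positions 0-0)
  Group 2: 'e' x 1 (positions 1-1)
  Group 3: 'a' x 2 (positions 2-3)
  Group 4: 'c' x 3 (positions 4-6)
  Group 5: 'b' x 4 (positions 7-10)
  Group 6: 'c' x 2 (positions 11-12)
Total groups: 6

6


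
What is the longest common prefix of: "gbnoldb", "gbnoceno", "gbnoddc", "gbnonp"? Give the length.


Words: gbnoldb, gbnoceno, gbnoddc, gbnonp
  Position 0: all 'g' => match
  Position 1: all 'b' => match
  Position 2: all 'n' => match
  Position 3: all 'o' => match
  Position 4: ('l', 'c', 'd', 'n') => mismatch, stop
LCP = "gbno" (length 4)

4


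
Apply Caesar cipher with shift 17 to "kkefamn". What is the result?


Caesar cipher: shift "kkefamn" by 17
  'k' (pos 10) + 17 = pos 1 = 'b'
  'k' (pos 10) + 17 = pos 1 = 'b'
  'e' (pos 4) + 17 = pos 21 = 'v'
  'f' (pos 5) + 17 = pos 22 = 'w'
  'a' (pos 0) + 17 = pos 17 = 'r'
  'm' (pos 12) + 17 = pos 3 = 'd'
  'n' (pos 13) + 17 = pos 4 = 'e'
Result: bbvwrde

bbvwrde


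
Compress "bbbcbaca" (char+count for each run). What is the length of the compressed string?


Input: bbbcbaca
Runs:
  'b' x 3 => "b3"
  'c' x 1 => "c1"
  'b' x 1 => "b1"
  'a' x 1 => "a1"
  'c' x 1 => "c1"
  'a' x 1 => "a1"
Compressed: "b3c1b1a1c1a1"
Compressed length: 12

12


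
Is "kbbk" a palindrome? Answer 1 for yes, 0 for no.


Input: kbbk
Reversed: kbbk
  Compare pos 0 ('k') with pos 3 ('k'): match
  Compare pos 1 ('b') with pos 2 ('b'): match
Result: palindrome

1


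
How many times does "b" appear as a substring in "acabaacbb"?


Searching for "b" in "acabaacbb"
Scanning each position:
  Position 0: "a" => no
  Position 1: "c" => no
  Position 2: "a" => no
  Position 3: "b" => MATCH
  Position 4: "a" => no
  Position 5: "a" => no
  Position 6: "c" => no
  Position 7: "b" => MATCH
  Position 8: "b" => MATCH
Total occurrences: 3

3


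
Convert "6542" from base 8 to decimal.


Input: "6542" in base 8
Positional expansion:
  Digit '6' (value 6) x 8^3 = 3072
  Digit '5' (value 5) x 8^2 = 320
  Digit '4' (value 4) x 8^1 = 32
  Digit '2' (value 2) x 8^0 = 2
Sum = 3426

3426


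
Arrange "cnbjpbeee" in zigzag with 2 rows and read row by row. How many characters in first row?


Zigzag "cnbjpbeee" into 2 rows:
Placing characters:
  'c' => row 0
  'n' => row 1
  'b' => row 0
  'j' => row 1
  'p' => row 0
  'b' => row 1
  'e' => row 0
  'e' => row 1
  'e' => row 0
Rows:
  Row 0: "cbpee"
  Row 1: "njbe"
First row length: 5

5


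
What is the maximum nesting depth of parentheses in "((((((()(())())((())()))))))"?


Input: "((((((()(())())((())()))))))"
Tracking depth:
  Position 0 '(': depth becomes 1
  Position 1 '(': depth becomes 2
  Position 2 '(': depth becomes 3
  Position 3 '(': depth becomes 4
  Position 4 '(': depth becomes 5
  Position 5 '(': depth becomes 6
  Position 6 '(': depth becomes 7
  Position 7 ')': depth becomes 6
  Position 8 '(': depth becomes 7
  Position 9 '(': depth becomes 8
  Position 10 ')': depth becomes 7
  Position 11 ')': depth becomes 6
  Position 12 '(': depth becomes 7
  Position 13 ')': depth becomes 6
  Position 14 ')': depth becomes 5
  Position 15 '(': depth becomes 6
  Position 16 '(': depth becomes 7
  Position 17 '(': depth becomes 8
  Position 18 ')': depth becomes 7
  Position 19 ')': depth becomes 6
  Position 20 '(': depth becomes 7
  Position 21 ')': depth becomes 6
  Position 22 ')': depth becomes 5
  Position 23 ')': depth becomes 4
  Position 24 ')': depth becomes 3
  Position 25 ')': depth becomes 2
  Position 26 ')': depth becomes 1
  Position 27 ')': depth becomes 0
Maximum depth reached: 8

8


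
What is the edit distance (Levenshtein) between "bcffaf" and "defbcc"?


Computing edit distance: "bcffaf" -> "defbcc"
DP table:
           d    e    f    b    c    c
      0    1    2    3    4    5    6
  b   1    1    2    3    3    4    5
  c   2    2    2    3    4    3    4
  f   3    3    3    2    3    4    4
  f   4    4    4    3    3    4    5
  a   5    5    5    4    4    4    5
  f   6    6    6    5    5    5    5
Edit distance = dp[6][6] = 5

5


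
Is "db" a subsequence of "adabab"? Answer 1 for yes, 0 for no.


Check if "db" is a subsequence of "adabab"
Greedy scan:
  Position 0 ('a'): no match needed
  Position 1 ('d'): matches sub[0] = 'd'
  Position 2 ('a'): no match needed
  Position 3 ('b'): matches sub[1] = 'b'
  Position 4 ('a'): no match needed
  Position 5 ('b'): no match needed
All 2 characters matched => is a subsequence

1


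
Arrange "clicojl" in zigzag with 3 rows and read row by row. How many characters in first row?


Zigzag "clicojl" into 3 rows:
Placing characters:
  'c' => row 0
  'l' => row 1
  'i' => row 2
  'c' => row 1
  'o' => row 0
  'j' => row 1
  'l' => row 2
Rows:
  Row 0: "co"
  Row 1: "lcj"
  Row 2: "il"
First row length: 2

2


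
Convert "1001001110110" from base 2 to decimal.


Input: "1001001110110" in base 2
Positional expansion:
  Digit '1' (value 1) x 2^12 = 4096
  Digit '0' (value 0) x 2^11 = 0
  Digit '0' (value 0) x 2^10 = 0
  Digit '1' (value 1) x 2^9 = 512
  Digit '0' (value 0) x 2^8 = 0
  Digit '0' (value 0) x 2^7 = 0
  Digit '1' (value 1) x 2^6 = 64
  Digit '1' (value 1) x 2^5 = 32
  Digit '1' (value 1) x 2^4 = 16
  Digit '0' (value 0) x 2^3 = 0
  Digit '1' (value 1) x 2^2 = 4
  Digit '1' (value 1) x 2^1 = 2
  Digit '0' (value 0) x 2^0 = 0
Sum = 4726

4726


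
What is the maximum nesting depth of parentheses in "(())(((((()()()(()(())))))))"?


Input: "(())(((((()()()(()(())))))))"
Tracking depth:
  Position 0 '(': depth becomes 1
  Position 1 '(': depth becomes 2
  Position 2 ')': depth becomes 1
  Position 3 ')': depth becomes 0
  Position 4 '(': depth becomes 1
  Position 5 '(': depth becomes 2
  Position 6 '(': depth becomes 3
  Position 7 '(': depth becomes 4
  Position 8 '(': depth becomes 5
  Position 9 '(': depth becomes 6
  Position 10 ')': depth becomes 5
  Position 11 '(': depth becomes 6
  Position 12 ')': depth becomes 5
  Position 13 '(': depth becomes 6
  Position 14 ')': depth becomes 5
  Position 15 '(': depth becomes 6
  Position 16 '(': depth becomes 7
  Position 17 ')': depth becomes 6
  Position 18 '(': depth becomes 7
  Position 19 '(': depth becomes 8
  Position 20 ')': depth becomes 7
  Position 21 ')': depth becomes 6
  Position 22 ')': depth becomes 5
  Position 23 ')': depth becomes 4
  Position 24 ')': depth becomes 3
  Position 25 ')': depth becomes 2
  Position 26 ')': depth becomes 1
  Position 27 ')': depth becomes 0
Maximum depth reached: 8

8


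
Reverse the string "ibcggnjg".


Input: ibcggnjg
Reading characters right to left:
  Position 7: 'g'
  Position 6: 'j'
  Position 5: 'n'
  Position 4: 'g'
  Position 3: 'g'
  Position 2: 'c'
  Position 1: 'b'
  Position 0: 'i'
Reversed: gjnggcbi

gjnggcbi


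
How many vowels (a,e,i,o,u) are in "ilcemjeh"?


Input: ilcemjeh
Checking each character:
  'i' at position 0: vowel (running total: 1)
  'l' at position 1: consonant
  'c' at position 2: consonant
  'e' at position 3: vowel (running total: 2)
  'm' at position 4: consonant
  'j' at position 5: consonant
  'e' at position 6: vowel (running total: 3)
  'h' at position 7: consonant
Total vowels: 3

3


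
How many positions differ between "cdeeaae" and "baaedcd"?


Comparing "cdeeaae" and "baaedcd" position by position:
  Position 0: 'c' vs 'b' => DIFFER
  Position 1: 'd' vs 'a' => DIFFER
  Position 2: 'e' vs 'a' => DIFFER
  Position 3: 'e' vs 'e' => same
  Position 4: 'a' vs 'd' => DIFFER
  Position 5: 'a' vs 'c' => DIFFER
  Position 6: 'e' vs 'd' => DIFFER
Positions that differ: 6

6


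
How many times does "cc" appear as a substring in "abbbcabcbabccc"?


Searching for "cc" in "abbbcabcbabccc"
Scanning each position:
  Position 0: "ab" => no
  Position 1: "bb" => no
  Position 2: "bb" => no
  Position 3: "bc" => no
  Position 4: "ca" => no
  Position 5: "ab" => no
  Position 6: "bc" => no
  Position 7: "cb" => no
  Position 8: "ba" => no
  Position 9: "ab" => no
  Position 10: "bc" => no
  Position 11: "cc" => MATCH
  Position 12: "cc" => MATCH
Total occurrences: 2

2


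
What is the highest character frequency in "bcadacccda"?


Input: bcadacccda
Character counts:
  'a': 3
  'b': 1
  'c': 4
  'd': 2
Maximum frequency: 4

4


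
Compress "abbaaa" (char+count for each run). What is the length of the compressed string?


Input: abbaaa
Runs:
  'a' x 1 => "a1"
  'b' x 2 => "b2"
  'a' x 3 => "a3"
Compressed: "a1b2a3"
Compressed length: 6

6


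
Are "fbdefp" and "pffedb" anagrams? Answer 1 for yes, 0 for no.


Strings: "fbdefp", "pffedb"
Sorted first:  bdeffp
Sorted second: bdeffp
Sorted forms match => anagrams

1


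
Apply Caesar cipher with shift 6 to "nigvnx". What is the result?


Caesar cipher: shift "nigvnx" by 6
  'n' (pos 13) + 6 = pos 19 = 't'
  'i' (pos 8) + 6 = pos 14 = 'o'
  'g' (pos 6) + 6 = pos 12 = 'm'
  'v' (pos 21) + 6 = pos 1 = 'b'
  'n' (pos 13) + 6 = pos 19 = 't'
  'x' (pos 23) + 6 = pos 3 = 'd'
Result: tombtd

tombtd


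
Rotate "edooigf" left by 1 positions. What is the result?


Input: "edooigf", rotate left by 1
First 1 characters: "e"
Remaining characters: "dooigf"
Concatenate remaining + first: "dooigf" + "e" = "dooigfe"

dooigfe


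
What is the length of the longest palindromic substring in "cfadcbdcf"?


Input: "cfadcbdcf"
Checking substrings for palindromes:
  No multi-char palindromic substrings found
Longest palindromic substring: "c" with length 1

1


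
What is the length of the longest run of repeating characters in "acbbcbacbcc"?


Input: "acbbcbacbcc"
Scanning for longest run:
  Position 1 ('c'): new char, reset run to 1
  Position 2 ('b'): new char, reset run to 1
  Position 3 ('b'): continues run of 'b', length=2
  Position 4 ('c'): new char, reset run to 1
  Position 5 ('b'): new char, reset run to 1
  Position 6 ('a'): new char, reset run to 1
  Position 7 ('c'): new char, reset run to 1
  Position 8 ('b'): new char, reset run to 1
  Position 9 ('c'): new char, reset run to 1
  Position 10 ('c'): continues run of 'c', length=2
Longest run: 'b' with length 2

2


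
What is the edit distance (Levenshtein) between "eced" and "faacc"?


Computing edit distance: "eced" -> "faacc"
DP table:
           f    a    a    c    c
      0    1    2    3    4    5
  e   1    1    2    3    4    5
  c   2    2    2    3    3    4
  e   3    3    3    3    4    4
  d   4    4    4    4    4    5
Edit distance = dp[4][5] = 5

5


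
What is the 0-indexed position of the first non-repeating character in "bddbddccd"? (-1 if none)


Input: bddbddccd
Character frequencies:
  'b': 2
  'c': 2
  'd': 5
Scanning left to right for freq == 1:
  Position 0 ('b'): freq=2, skip
  Position 1 ('d'): freq=5, skip
  Position 2 ('d'): freq=5, skip
  Position 3 ('b'): freq=2, skip
  Position 4 ('d'): freq=5, skip
  Position 5 ('d'): freq=5, skip
  Position 6 ('c'): freq=2, skip
  Position 7 ('c'): freq=2, skip
  Position 8 ('d'): freq=5, skip
  No unique character found => answer = -1

-1


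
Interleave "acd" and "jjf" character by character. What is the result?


Interleaving "acd" and "jjf":
  Position 0: 'a' from first, 'j' from second => "aj"
  Position 1: 'c' from first, 'j' from second => "cj"
  Position 2: 'd' from first, 'f' from second => "df"
Result: ajcjdf

ajcjdf


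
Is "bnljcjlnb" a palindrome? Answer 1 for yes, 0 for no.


Input: bnljcjlnb
Reversed: bnljcjlnb
  Compare pos 0 ('b') with pos 8 ('b'): match
  Compare pos 1 ('n') with pos 7 ('n'): match
  Compare pos 2 ('l') with pos 6 ('l'): match
  Compare pos 3 ('j') with pos 5 ('j'): match
Result: palindrome

1


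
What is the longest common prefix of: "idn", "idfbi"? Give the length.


Words: idn, idfbi
  Position 0: all 'i' => match
  Position 1: all 'd' => match
  Position 2: ('n', 'f') => mismatch, stop
LCP = "id" (length 2)

2


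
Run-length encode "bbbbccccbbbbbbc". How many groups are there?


Input: bbbbccccbbbbbbc
Scanning for consecutive runs:
  Group 1: 'b' x 4 (positions 0-3)
  Group 2: 'c' x 4 (positions 4-7)
  Group 3: 'b' x 6 (positions 8-13)
  Group 4: 'c' x 1 (positions 14-14)
Total groups: 4

4


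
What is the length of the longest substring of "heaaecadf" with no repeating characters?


Input: "heaaecadf"
Sliding window (track last position of each char):
  Position 0 ('h'): window [0,0] length 1 -- new best
  Position 1 ('e'): window [0,1] length 2 -- new best
  Position 2 ('a'): window [0,2] length 3 -- new best
  Position 3 ('a'): repeat (last at 2), move window start to 3
  Position 3 ('a'): window [3,3] length 1
  Position 4 ('e'): window [3,4] length 2
  Position 5 ('c'): window [3,5] length 3
  Position 6 ('a'): repeat (last at 3), move window start to 4
  Position 6 ('a'): window [4,6] length 3
  Position 7 ('d'): window [4,7] length 4 -- new best
  Position 8 ('f'): window [4,8] length 5 -- new best
Longest substring with no repeats: "ecadf" with length 5

5


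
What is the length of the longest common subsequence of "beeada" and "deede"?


LCS of "beeada" and "deede"
DP table:
           d    e    e    d    e
      0    0    0    0    0    0
  b   0    0    0    0    0    0
  e   0    0    1    1    1    1
  e   0    0    1    2    2    2
  a   0    0    1    2    2    2
  d   0    1    1    2    3    3
  a   0    1    1    2    3    3
LCS length = dp[6][5] = 3

3


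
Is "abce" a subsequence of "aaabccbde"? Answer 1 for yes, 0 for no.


Check if "abce" is a subsequence of "aaabccbde"
Greedy scan:
  Position 0 ('a'): matches sub[0] = 'a'
  Position 1 ('a'): no match needed
  Position 2 ('a'): no match needed
  Position 3 ('b'): matches sub[1] = 'b'
  Position 4 ('c'): matches sub[2] = 'c'
  Position 5 ('c'): no match needed
  Position 6 ('b'): no match needed
  Position 7 ('d'): no match needed
  Position 8 ('e'): matches sub[3] = 'e'
All 4 characters matched => is a subsequence

1


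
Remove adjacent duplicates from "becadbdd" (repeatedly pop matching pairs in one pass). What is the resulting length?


Input: becadbdd
Stack-based adjacent duplicate removal:
  Read 'b': push. Stack: b
  Read 'e': push. Stack: be
  Read 'c': push. Stack: bec
  Read 'a': push. Stack: beca
  Read 'd': push. Stack: becad
  Read 'b': push. Stack: becadb
  Read 'd': push. Stack: becadbd
  Read 'd': matches stack top 'd' => pop. Stack: becadb
Final stack: "becadb" (length 6)

6


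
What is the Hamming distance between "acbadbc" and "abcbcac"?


Comparing "acbadbc" and "abcbcac" position by position:
  Position 0: 'a' vs 'a' => same
  Position 1: 'c' vs 'b' => differ
  Position 2: 'b' vs 'c' => differ
  Position 3: 'a' vs 'b' => differ
  Position 4: 'd' vs 'c' => differ
  Position 5: 'b' vs 'a' => differ
  Position 6: 'c' vs 'c' => same
Total differences (Hamming distance): 5

5


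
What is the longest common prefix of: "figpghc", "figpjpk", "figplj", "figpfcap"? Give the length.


Words: figpghc, figpjpk, figplj, figpfcap
  Position 0: all 'f' => match
  Position 1: all 'i' => match
  Position 2: all 'g' => match
  Position 3: all 'p' => match
  Position 4: ('g', 'j', 'l', 'f') => mismatch, stop
LCP = "figp" (length 4)

4


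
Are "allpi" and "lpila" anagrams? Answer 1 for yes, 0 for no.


Strings: "allpi", "lpila"
Sorted first:  aillp
Sorted second: aillp
Sorted forms match => anagrams

1


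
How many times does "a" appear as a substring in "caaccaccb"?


Searching for "a" in "caaccaccb"
Scanning each position:
  Position 0: "c" => no
  Position 1: "a" => MATCH
  Position 2: "a" => MATCH
  Position 3: "c" => no
  Position 4: "c" => no
  Position 5: "a" => MATCH
  Position 6: "c" => no
  Position 7: "c" => no
  Position 8: "b" => no
Total occurrences: 3

3


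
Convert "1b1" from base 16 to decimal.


Input: "1b1" in base 16
Positional expansion:
  Digit '1' (value 1) x 16^2 = 256
  Digit 'b' (value 11) x 16^1 = 176
  Digit '1' (value 1) x 16^0 = 1
Sum = 433

433


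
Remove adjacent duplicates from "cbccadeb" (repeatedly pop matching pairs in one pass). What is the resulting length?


Input: cbccadeb
Stack-based adjacent duplicate removal:
  Read 'c': push. Stack: c
  Read 'b': push. Stack: cb
  Read 'c': push. Stack: cbc
  Read 'c': matches stack top 'c' => pop. Stack: cb
  Read 'a': push. Stack: cba
  Read 'd': push. Stack: cbad
  Read 'e': push. Stack: cbade
  Read 'b': push. Stack: cbadeb
Final stack: "cbadeb" (length 6)

6


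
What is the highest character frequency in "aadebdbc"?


Input: aadebdbc
Character counts:
  'a': 2
  'b': 2
  'c': 1
  'd': 2
  'e': 1
Maximum frequency: 2

2


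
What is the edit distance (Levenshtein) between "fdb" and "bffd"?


Computing edit distance: "fdb" -> "bffd"
DP table:
           b    f    f    d
      0    1    2    3    4
  f   1    1    1    2    3
  d   2    2    2    2    2
  b   3    2    3    3    3
Edit distance = dp[3][4] = 3

3


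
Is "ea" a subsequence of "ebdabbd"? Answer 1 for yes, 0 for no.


Check if "ea" is a subsequence of "ebdabbd"
Greedy scan:
  Position 0 ('e'): matches sub[0] = 'e'
  Position 1 ('b'): no match needed
  Position 2 ('d'): no match needed
  Position 3 ('a'): matches sub[1] = 'a'
  Position 4 ('b'): no match needed
  Position 5 ('b'): no match needed
  Position 6 ('d'): no match needed
All 2 characters matched => is a subsequence

1


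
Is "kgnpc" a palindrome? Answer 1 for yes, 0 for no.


Input: kgnpc
Reversed: cpngk
  Compare pos 0 ('k') with pos 4 ('c'): MISMATCH
  Compare pos 1 ('g') with pos 3 ('p'): MISMATCH
Result: not a palindrome

0


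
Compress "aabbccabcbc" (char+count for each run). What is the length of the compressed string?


Input: aabbccabcbc
Runs:
  'a' x 2 => "a2"
  'b' x 2 => "b2"
  'c' x 2 => "c2"
  'a' x 1 => "a1"
  'b' x 1 => "b1"
  'c' x 1 => "c1"
  'b' x 1 => "b1"
  'c' x 1 => "c1"
Compressed: "a2b2c2a1b1c1b1c1"
Compressed length: 16

16


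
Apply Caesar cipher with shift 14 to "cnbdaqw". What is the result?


Caesar cipher: shift "cnbdaqw" by 14
  'c' (pos 2) + 14 = pos 16 = 'q'
  'n' (pos 13) + 14 = pos 1 = 'b'
  'b' (pos 1) + 14 = pos 15 = 'p'
  'd' (pos 3) + 14 = pos 17 = 'r'
  'a' (pos 0) + 14 = pos 14 = 'o'
  'q' (pos 16) + 14 = pos 4 = 'e'
  'w' (pos 22) + 14 = pos 10 = 'k'
Result: qbproek

qbproek


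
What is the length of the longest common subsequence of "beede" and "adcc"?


LCS of "beede" and "adcc"
DP table:
           a    d    c    c
      0    0    0    0    0
  b   0    0    0    0    0
  e   0    0    0    0    0
  e   0    0    0    0    0
  d   0    0    1    1    1
  e   0    0    1    1    1
LCS length = dp[5][4] = 1

1


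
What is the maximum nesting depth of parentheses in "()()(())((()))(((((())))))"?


Input: "()()(())((()))(((((())))))"
Tracking depth:
  Position 0 '(': depth becomes 1
  Position 1 ')': depth becomes 0
  Position 2 '(': depth becomes 1
  Position 3 ')': depth becomes 0
  Position 4 '(': depth becomes 1
  Position 5 '(': depth becomes 2
  Position 6 ')': depth becomes 1
  Position 7 ')': depth becomes 0
  Position 8 '(': depth becomes 1
  Position 9 '(': depth becomes 2
  Position 10 '(': depth becomes 3
  Position 11 ')': depth becomes 2
  Position 12 ')': depth becomes 1
  Position 13 ')': depth becomes 0
  Position 14 '(': depth becomes 1
  Position 15 '(': depth becomes 2
  Position 16 '(': depth becomes 3
  Position 17 '(': depth becomes 4
  Position 18 '(': depth becomes 5
  Position 19 '(': depth becomes 6
  Position 20 ')': depth becomes 5
  Position 21 ')': depth becomes 4
  Position 22 ')': depth becomes 3
  Position 23 ')': depth becomes 2
  Position 24 ')': depth becomes 1
  Position 25 ')': depth becomes 0
Maximum depth reached: 6

6


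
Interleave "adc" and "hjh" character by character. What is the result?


Interleaving "adc" and "hjh":
  Position 0: 'a' from first, 'h' from second => "ah"
  Position 1: 'd' from first, 'j' from second => "dj"
  Position 2: 'c' from first, 'h' from second => "ch"
Result: ahdjch

ahdjch


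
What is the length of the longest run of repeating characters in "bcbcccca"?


Input: "bcbcccca"
Scanning for longest run:
  Position 1 ('c'): new char, reset run to 1
  Position 2 ('b'): new char, reset run to 1
  Position 3 ('c'): new char, reset run to 1
  Position 4 ('c'): continues run of 'c', length=2
  Position 5 ('c'): continues run of 'c', length=3
  Position 6 ('c'): continues run of 'c', length=4
  Position 7 ('a'): new char, reset run to 1
Longest run: 'c' with length 4

4
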